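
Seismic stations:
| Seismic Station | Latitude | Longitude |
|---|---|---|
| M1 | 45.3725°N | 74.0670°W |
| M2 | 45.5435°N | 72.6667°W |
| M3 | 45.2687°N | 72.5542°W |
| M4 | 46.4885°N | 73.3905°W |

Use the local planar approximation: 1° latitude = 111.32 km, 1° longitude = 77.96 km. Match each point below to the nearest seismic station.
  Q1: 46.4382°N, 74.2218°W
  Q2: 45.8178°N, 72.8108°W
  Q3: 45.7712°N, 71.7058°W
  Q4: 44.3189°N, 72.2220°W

Q1 at 46.4382°N, 74.2218°W:
  M1: 119.2460 km
  M2: 156.9007 km
  M3: 183.9856 km
  M4: 65.0496 km
  → nearest: M4 (65.0496 km)
Q2 at 45.8178°N, 72.8108°W:
  M1: 109.7643 km
  M2: 32.5360 km
  M3: 64.3160 km
  M4: 87.2749 km
  → nearest: M2 (32.5360 km)
Q3 at 45.7712°N, 71.7058°W:
  M1: 189.3542 km
  M2: 79.0840 km
  M3: 86.6242 km
  M4: 153.7075 km
  → nearest: M2 (79.0840 km)
Q4 at 44.3189°N, 72.2220°W:
  M1: 185.5937 km
  M2: 140.6618 km
  M3: 108.8573 km
  M4: 258.1286 km
  → nearest: M3 (108.8573 km)

Q1→M4; Q2→M2; Q3→M2; Q4→M3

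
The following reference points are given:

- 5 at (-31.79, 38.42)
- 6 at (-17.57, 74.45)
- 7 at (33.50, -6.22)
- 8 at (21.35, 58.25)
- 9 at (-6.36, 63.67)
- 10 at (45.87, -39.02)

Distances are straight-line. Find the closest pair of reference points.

6 and 9

Pairwise distances:
6–9: 15.55
8–9: 28.24
7–10: 35.06
5–9: 35.84
5–6: 38.73
6–8: 42.16
5–8: 56.72
7–8: 65.60
5–7: 79.09
7–9: 80.46
6–7: 95.48
8–10: 100.31
5–10: 109.67
9–10: 115.21
6–10: 130.00
Closest pair: 6–9 at 15.55.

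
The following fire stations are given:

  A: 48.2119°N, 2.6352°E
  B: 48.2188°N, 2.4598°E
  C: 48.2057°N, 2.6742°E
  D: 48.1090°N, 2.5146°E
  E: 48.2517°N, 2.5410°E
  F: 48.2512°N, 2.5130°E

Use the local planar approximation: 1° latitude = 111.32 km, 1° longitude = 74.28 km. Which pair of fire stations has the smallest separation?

Pairwise distances:
E–F: √((-0.0005·111.32)² + (-0.0280·74.28)²) = √(0.003098 + 4.325734) = 2.0806 km
A–C: √((-0.0062·111.32)² + (0.0390·74.28)²) = √(0.476354 + 8.392145) = 2.9780 km
B–F: √((0.0324·111.32)² + (0.0532·74.28)²) = √(13.008775 + 15.615901) = 5.3502 km
B–E: √((0.0329·111.32)² + (0.0812·74.28)²) = √(13.413379 + 36.379427) = 7.0564 km
A–E: √((0.0398·111.32)² + (-0.0942·74.28)²) = √(19.629649 + 48.960472) = 8.2819 km
A–F: √((0.0393·111.32)² + (-0.1222·74.28)²) = √(19.139540 + 82.392219) = 10.0763 km
C–E: √((0.0460·111.32)² + (-0.1332·74.28)²) = √(26.221773 + 97.893136) = 11.1407 km
B–D: √((-0.1098·111.32)² + (0.0548·74.28)²) = √(149.400164 + 16.569328) = 12.8829 km
C–F: √((0.0455·111.32)² + (-0.1612·74.28)²) = √(25.654833 + 143.375143) = 13.0012 km
A–B: √((0.0069·111.32)² + (-0.1754·74.28)²) = √(0.589990 + 169.747336) = 13.0513 km
A–D: √((-0.1029·111.32)² + (-0.1206·74.28)²) = √(131.213085 + 80.248774) = 14.5417 km
D–F: √((0.1422·111.32)² + (-0.0016·74.28)²) = √(250.579529 + 0.014125) = 15.8302 km
B–C: √((-0.0131·111.32)² + (0.2144·74.28)²) = √(2.126616 + 253.625755) = 15.9923 km
D–E: √((0.1427·111.32)² + (0.0264·74.28)²) = √(252.344789 + 3.845490) = 16.0059 km
C–D: √((-0.0967·111.32)² + (-0.1596·74.28)²) = √(115.877560 + 140.543111) = 16.0131 km
Closest pair: E–F at 2.0806 km.

E and F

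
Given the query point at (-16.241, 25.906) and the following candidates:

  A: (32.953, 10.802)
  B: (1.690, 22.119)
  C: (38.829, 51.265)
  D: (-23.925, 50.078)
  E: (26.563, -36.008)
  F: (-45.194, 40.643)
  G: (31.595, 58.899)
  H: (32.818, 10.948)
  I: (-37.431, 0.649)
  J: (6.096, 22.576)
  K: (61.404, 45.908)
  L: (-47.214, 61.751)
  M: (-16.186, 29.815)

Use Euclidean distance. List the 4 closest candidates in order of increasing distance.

Distances from (-16.241, 25.906):
A: √((49.194)² + (-15.104)²) = √(2420.04964 + 228.13082) = 51.460
B: √((17.931)² + (-3.787)²) = √(321.52076 + 14.34137) = 18.327
C: √((55.070)² + (25.359)²) = √(3032.70490 + 643.07888) = 60.628
D: √((-7.684)² + (24.172)²) = √(59.04386 + 584.28558) = 25.364
E: √((42.804)² + (-61.914)²) = √(1832.18242 + 3833.34340) = 75.270
F: √((-28.953)² + (14.737)²) = √(838.27621 + 217.17917) = 32.488
G: √((47.836)² + (32.993)²) = √(2288.28290 + 1088.53805) = 58.110
H: √((49.059)² + (-14.958)²) = √(2406.78548 + 223.74176) = 51.289
I: √((-21.190)² + (-25.257)²) = √(449.01610 + 637.91605) = 32.969
J: √((22.337)² + (-3.330)²) = √(498.94157 + 11.08890) = 22.584
K: √((77.645)² + (20.002)²) = √(6028.74603 + 400.08000) = 80.180
L: √((-30.973)² + (35.845)²) = √(959.32673 + 1284.86402) = 47.373
M: √((0.055)² + (3.909)²) = √(0.00302 + 15.28028) = 3.909
Sorted: M (3.909) < B (18.327) < J (22.584) < D (25.364) < F (32.488) < I (32.969) < …

M, B, J, D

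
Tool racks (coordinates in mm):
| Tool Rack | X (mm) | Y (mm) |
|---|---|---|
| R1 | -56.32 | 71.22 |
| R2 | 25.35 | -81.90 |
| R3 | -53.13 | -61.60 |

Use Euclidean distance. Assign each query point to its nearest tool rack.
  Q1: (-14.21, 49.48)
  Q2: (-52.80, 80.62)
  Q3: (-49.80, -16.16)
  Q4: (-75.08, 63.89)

Q1 at (-14.21, 49.48):
  R1: √((-42.11)² + (21.74)²) = √(1773.2521 + 472.6276) = 47.39 mm
  R2: √((39.56)² + (-131.38)²) = √(1564.9936 + 17260.7044) = 137.21 mm
  R3: √((-38.92)² + (-111.08)²) = √(1514.7664 + 12338.7664) = 117.70 mm
  → nearest: R1 (47.39 mm)
Q2 at (-52.80, 80.62):
  R1: √((-3.52)² + (-9.40)²) = √(12.3904 + 88.3600) = 10.04 mm
  R2: √((78.15)² + (-162.52)²) = √(6107.4225 + 26412.7504) = 180.33 mm
  R3: √((-0.33)² + (-142.22)²) = √(0.1089 + 20226.5284) = 142.22 mm
  → nearest: R1 (10.04 mm)
Q3 at (-49.80, -16.16):
  R1: √((-6.52)² + (87.38)²) = √(42.5104 + 7635.2644) = 87.62 mm
  R2: √((75.15)² + (-65.74)²) = √(5647.5225 + 4321.7476) = 99.85 mm
  R3: √((-3.33)² + (-45.44)²) = √(11.0889 + 2064.7936) = 45.56 mm
  → nearest: R3 (45.56 mm)
Q4 at (-75.08, 63.89):
  R1: √((18.76)² + (7.33)²) = √(351.9376 + 53.7289) = 20.14 mm
  R2: √((100.43)² + (-145.79)²) = √(10086.1849 + 21254.7241) = 177.03 mm
  R3: √((21.95)² + (-125.49)²) = √(481.8025 + 15747.7401) = 127.40 mm
  → nearest: R1 (20.14 mm)

Q1→R1; Q2→R1; Q3→R3; Q4→R1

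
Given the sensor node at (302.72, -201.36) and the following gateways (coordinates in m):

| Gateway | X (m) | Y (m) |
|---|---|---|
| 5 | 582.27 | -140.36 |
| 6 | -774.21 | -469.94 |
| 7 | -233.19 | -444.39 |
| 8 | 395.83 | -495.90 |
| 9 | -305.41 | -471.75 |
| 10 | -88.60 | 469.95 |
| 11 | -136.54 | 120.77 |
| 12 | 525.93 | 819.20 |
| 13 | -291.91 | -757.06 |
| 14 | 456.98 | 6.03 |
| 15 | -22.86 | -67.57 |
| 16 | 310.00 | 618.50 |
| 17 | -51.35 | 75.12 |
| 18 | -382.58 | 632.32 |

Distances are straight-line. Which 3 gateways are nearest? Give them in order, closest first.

Distances from (302.72, -201.36):
5: 286.13 m
6: 1109.92 m
7: 588.44 m
8: 308.91 m
9: 665.53 m
10: 777.04 m
11: 544.72 m
12: 1044.68 m
13: 813.87 m
14: 258.47 m
15: 352.00 m
16: 819.89 m
17: 449.23 m
18: 1079.19 m
Sorted: 14 (258.47 m) < 5 (286.13 m) < 8 (308.91 m) < 15 (352.00 m) < 17 (449.23 m) < …

14, 5, 8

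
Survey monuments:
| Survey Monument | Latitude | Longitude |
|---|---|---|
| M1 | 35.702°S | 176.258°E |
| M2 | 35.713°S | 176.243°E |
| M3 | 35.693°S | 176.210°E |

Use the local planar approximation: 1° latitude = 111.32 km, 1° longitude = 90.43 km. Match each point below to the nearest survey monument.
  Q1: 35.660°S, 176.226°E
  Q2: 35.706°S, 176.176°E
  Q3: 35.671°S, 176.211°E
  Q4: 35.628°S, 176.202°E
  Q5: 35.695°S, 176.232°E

Q1→M3; Q2→M3; Q3→M3; Q4→M3; Q5→M3

Q1 at 35.660°S, 176.226°E:
  M1: 5.498508 km
  M2: 6.096954 km
  M3: 3.948228 km
  → nearest: M3 (3.948228 km)
Q2 at 35.706°S, 176.176°E:
  M1: 7.428617 km
  M2: 6.108715 km
  M3: 3.398170 km
  → nearest: M3 (3.398170 km)
Q3 at 35.671°S, 176.211°E:
  M1: 5.474772 km
  M2: 5.498508 km
  M3: 2.450709 km
  → nearest: M3 (2.450709 km)
Q4 at 35.628°S, 176.202°E:
  M1: 9.669761 km
  M2: 10.162664 km
  M3: 7.271875 km
  → nearest: M3 (7.271875 km)
Q5 at 35.695°S, 176.232°E:
  M1: 2.476946 km
  M2: 2.237083 km
  M3: 2.001879 km
  → nearest: M3 (2.001879 km)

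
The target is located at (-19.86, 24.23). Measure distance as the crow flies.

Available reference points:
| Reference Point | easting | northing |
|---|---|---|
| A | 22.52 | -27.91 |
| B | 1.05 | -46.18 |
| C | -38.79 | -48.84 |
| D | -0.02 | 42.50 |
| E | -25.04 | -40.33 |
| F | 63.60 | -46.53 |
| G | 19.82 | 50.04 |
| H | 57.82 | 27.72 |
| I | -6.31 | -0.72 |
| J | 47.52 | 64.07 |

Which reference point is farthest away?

F

Distances from (-19.86, 24.23):
A: √((42.38)² + (-52.14)²) = √(1796.0644 + 2718.5796) = 67.19
B: √((20.91)² + (-70.41)²) = √(437.2281 + 4957.5681) = 73.45
C: √((-18.93)² + (-73.07)²) = √(358.3449 + 5339.2249) = 75.48
D: √((19.84)² + (18.27)²) = √(393.6256 + 333.7929) = 26.97
E: √((-5.18)² + (-64.56)²) = √(26.8324 + 4167.9936) = 64.77
F: √((83.46)² + (-70.76)²) = √(6965.5716 + 5006.9776) = 109.42
G: √((39.68)² + (25.81)²) = √(1574.5024 + 666.1561) = 47.34
H: √((77.68)² + (3.49)²) = √(6034.1824 + 12.1801) = 77.76
I: √((13.55)² + (-24.95)²) = √(183.6025 + 622.5025) = 28.39
J: √((67.38)² + (39.84)²) = √(4540.0644 + 1587.2256) = 78.28
Maximum: F at 109.42.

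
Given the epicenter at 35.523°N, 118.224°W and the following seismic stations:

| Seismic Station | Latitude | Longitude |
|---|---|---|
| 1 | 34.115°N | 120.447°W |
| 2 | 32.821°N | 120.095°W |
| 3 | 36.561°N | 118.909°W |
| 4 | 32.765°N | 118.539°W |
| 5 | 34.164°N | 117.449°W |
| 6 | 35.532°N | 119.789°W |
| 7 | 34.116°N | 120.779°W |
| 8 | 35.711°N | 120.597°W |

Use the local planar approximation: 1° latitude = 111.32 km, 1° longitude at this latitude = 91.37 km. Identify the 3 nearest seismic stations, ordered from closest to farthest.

Distances from 35.523°N, 118.224°W:
1: 256.560 km
2: 345.973 km
3: 131.412 km
4: 308.367 km
5: 167.036 km
6: 142.998 km
7: 281.125 km
8: 217.829 km
Sorted: 3 (131.412 km) < 6 (142.998 km) < 5 (167.036 km) < 8 (217.829 km) < 1 (256.560 km) < …

3, 6, 5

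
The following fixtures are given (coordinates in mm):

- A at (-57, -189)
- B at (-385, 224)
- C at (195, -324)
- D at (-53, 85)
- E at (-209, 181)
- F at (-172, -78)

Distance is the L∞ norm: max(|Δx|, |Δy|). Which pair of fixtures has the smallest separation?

Pairwise distances:
A–B: max(|-328|, |413|) = 413 mm
A–C: max(|252|, |-135|) = 252 mm
A–D: max(|4|, |274|) = 274 mm
A–E: max(|-152|, |370|) = 370 mm
A–F: max(|-115|, |111|) = 115 mm
B–C: max(|580|, |-548|) = 580 mm
B–D: max(|332|, |-139|) = 332 mm
B–E: max(|176|, |-43|) = 176 mm
B–F: max(|213|, |-302|) = 302 mm
C–D: max(|-248|, |409|) = 409 mm
C–E: max(|-404|, |505|) = 505 mm
C–F: max(|-367|, |246|) = 367 mm
D–E: max(|-156|, |96|) = 156 mm
D–F: max(|-119|, |-163|) = 163 mm
E–F: max(|37|, |-259|) = 259 mm
Closest pair: A–F at 115 mm.

A and F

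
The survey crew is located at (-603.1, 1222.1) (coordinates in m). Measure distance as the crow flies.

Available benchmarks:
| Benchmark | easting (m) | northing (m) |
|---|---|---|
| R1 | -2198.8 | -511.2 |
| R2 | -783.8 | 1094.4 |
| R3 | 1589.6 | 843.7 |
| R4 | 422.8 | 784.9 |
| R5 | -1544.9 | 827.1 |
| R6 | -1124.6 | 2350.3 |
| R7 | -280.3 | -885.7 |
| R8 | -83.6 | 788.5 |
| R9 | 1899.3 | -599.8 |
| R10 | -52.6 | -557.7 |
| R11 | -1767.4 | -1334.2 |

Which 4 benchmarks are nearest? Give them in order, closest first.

R2, R8, R5, R4

Distances from (-603.1, 1222.1):
R1: √((-1595.7)² + (-1733.3)²) = √(2546258.490 + 3004328.890) = 2356.0 m
R2: √((-180.7)² + (-127.7)²) = √(32652.490 + 16307.290) = 221.3 m
R3: √((2192.7)² + (-378.4)²) = √(4807933.290 + 143186.560) = 2225.1 m
R4: √((1025.9)² + (-437.2)²) = √(1052470.810 + 191143.840) = 1115.2 m
R5: √((-941.8)² + (-395.0)²) = √(886987.240 + 156025.000) = 1021.3 m
R6: √((-521.5)² + (1128.2)²) = √(271962.250 + 1272835.240) = 1242.9 m
R7: √((322.8)² + (-2107.8)²) = √(104199.840 + 4442820.840) = 2132.4 m
R8: √((519.5)² + (-433.6)²) = √(269880.250 + 188008.960) = 676.7 m
R9: √((2502.4)² + (-1821.9)²) = √(6262005.760 + 3319319.610) = 3095.4 m
R10: √((550.5)² + (-1779.8)²) = √(303050.250 + 3167688.040) = 1863.0 m
R11: √((-1164.3)² + (-2556.3)²) = √(1355594.490 + 6534669.690) = 2809.0 m
Sorted: R2 (221.3 m) < R8 (676.7 m) < R5 (1021.3 m) < R4 (1115.2 m) < R6 (1242.9 m) < R10 (1863.0 m) < …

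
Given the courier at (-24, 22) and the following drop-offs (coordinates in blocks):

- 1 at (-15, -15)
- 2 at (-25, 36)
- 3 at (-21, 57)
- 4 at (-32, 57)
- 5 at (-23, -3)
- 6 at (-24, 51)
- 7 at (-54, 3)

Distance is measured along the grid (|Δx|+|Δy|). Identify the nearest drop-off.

2

Distances from (-24, 22):
1: 46 blocks
2: 15 blocks
3: 38 blocks
4: 43 blocks
5: 26 blocks
6: 29 blocks
7: 49 blocks
Minimum: 2 at 15 blocks.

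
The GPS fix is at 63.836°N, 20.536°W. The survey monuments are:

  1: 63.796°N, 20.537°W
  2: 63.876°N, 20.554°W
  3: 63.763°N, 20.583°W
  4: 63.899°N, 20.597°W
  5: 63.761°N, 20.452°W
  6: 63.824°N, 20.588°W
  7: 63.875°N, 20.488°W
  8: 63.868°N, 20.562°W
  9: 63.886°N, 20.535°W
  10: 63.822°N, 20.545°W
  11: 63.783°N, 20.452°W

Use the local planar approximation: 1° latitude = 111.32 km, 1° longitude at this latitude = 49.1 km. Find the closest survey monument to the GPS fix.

10

Distances from 63.836°N, 20.536°W:
1: √((-0.040·111.32)² + (-0.001·49.1)²) = √(19.82743 + 0.00241) = 4.453 km
2: √((0.040·111.32)² + (-0.018·49.1)²) = √(19.82743 + 0.78110) = 4.540 km
3: √((-0.073·111.32)² + (-0.047·49.1)²) = √(66.03773 + 5.32548) = 8.448 km
4: √((0.063·111.32)² + (-0.061·49.1)²) = √(49.18441 + 8.97062) = 7.626 km
5: √((-0.075·111.32)² + (0.084·49.1)²) = √(69.70580 + 17.01068) = 9.312 km
6: √((-0.012·111.32)² + (-0.052·49.1)²) = √(1.78447 + 6.51883) = 2.882 km
7: √((0.039·111.32)² + (0.048·49.1)²) = √(18.84845 + 5.55451) = 4.940 km
8: √((0.032·111.32)² + (-0.026·49.1)²) = √(12.68955 + 1.62971) = 3.784 km
9: √((0.050·111.32)² + (0.001·49.1)²) = √(30.98036 + 0.00241) = 5.566 km
10: √((-0.014·111.32)² + (-0.009·49.1)²) = √(2.42886 + 0.19528) = 1.620 km
11: √((-0.053·111.32)² + (0.084·49.1)²) = √(34.80953 + 17.01068) = 7.199 km
Minimum: 10 at 1.620 km.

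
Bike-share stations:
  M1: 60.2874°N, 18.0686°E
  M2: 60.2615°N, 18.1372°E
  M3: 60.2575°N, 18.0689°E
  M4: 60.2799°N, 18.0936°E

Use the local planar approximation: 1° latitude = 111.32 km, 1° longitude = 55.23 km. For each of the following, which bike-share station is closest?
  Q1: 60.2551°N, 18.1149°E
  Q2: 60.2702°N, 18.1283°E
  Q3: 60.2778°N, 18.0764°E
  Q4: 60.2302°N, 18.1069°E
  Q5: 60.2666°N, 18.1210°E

Q1→M2; Q2→M2; Q3→M4; Q4→M3; Q5→M2

Q1 at 60.2551°N, 18.1149°E:
  M1: √((0.0323·111.32)² + (-0.0463·55.23)²) = √(12.928598 + 6.539011) = 4.4122 km
  M2: √((0.0064·111.32)² + (0.0223·55.23)²) = √(0.507582 + 1.516910) = 1.4228 km
  M3: √((0.0024·111.32)² + (-0.0460·55.23)²) = √(0.071379 + 6.454547) = 2.5546 km
  M4: √((0.0248·111.32)² + (-0.0213·55.23)²) = √(7.621663 + 1.383915) = 3.0009 km
  → nearest: M2 (1.4228 km)
Q2 at 60.2702°N, 18.1283°E:
  M1: √((0.0172·111.32)² + (-0.0597·55.23)²) = √(3.666091 + 10.871732) = 3.8128 km
  M2: √((-0.0087·111.32)² + (0.0089·55.23)²) = √(0.937961 + 0.241618) = 1.0861 km
  M3: √((-0.0127·111.32)² + (-0.0594·55.23)²) = √(1.998729 + 10.762743) = 3.5723 km
  M4: √((0.0097·111.32)² + (-0.0347·55.23)²) = √(1.165977 + 3.672899) = 2.1997 km
  → nearest: M2 (1.0861 km)
Q3 at 60.2778°N, 18.0764°E:
  M1: √((0.0096·111.32)² + (-0.0078·55.23)²) = √(1.142060 + 0.185583) = 1.1522 km
  M2: √((-0.0163·111.32)² + (0.0608·55.23)²) = √(3.292468 + 11.276057) = 3.8169 km
  M3: √((-0.0203·111.32)² + (-0.0075·55.23)²) = √(5.106678 + 0.171582) = 2.2974 km
  M4: √((0.0021·111.32)² + (0.0172·55.23)²) = √(0.054649 + 0.902416) = 0.9783 km
  → nearest: M4 (0.9783 km)
Q4 at 60.2302°N, 18.1069°E:
  M1: √((0.0572·111.32)² + (-0.0383·55.23)²) = √(40.545107 + 4.474532) = 6.7097 km
  M2: √((0.0313·111.32)² + (0.0303·55.23)²) = √(12.140458 + 2.800498) = 3.8654 km
  M3: √((0.0273·111.32)² + (-0.0380·55.23)²) = √(9.235740 + 4.404710) = 3.6933 km
  M4: √((0.0497·111.32)² + (-0.0133·55.23)²) = √(30.609707 + 0.539577) = 5.5812 km
  → nearest: M3 (3.6933 km)
Q5 at 60.2666°N, 18.1210°E:
  M1: √((0.0208·111.32)² + (-0.0524·55.23)²) = √(5.361336 + 8.375537) = 3.7063 km
  M2: √((-0.0051·111.32)² + (0.0162·55.23)²) = √(0.322320 + 0.800535) = 1.0596 km
  M3: √((-0.0091·111.32)² + (-0.0521·55.23)²) = √(1.026193 + 8.279908) = 3.0506 km
  M4: √((0.0133·111.32)² + (-0.0274·55.23)²) = √(2.192046 + 2.290083) = 2.1171 km
  → nearest: M2 (1.0596 km)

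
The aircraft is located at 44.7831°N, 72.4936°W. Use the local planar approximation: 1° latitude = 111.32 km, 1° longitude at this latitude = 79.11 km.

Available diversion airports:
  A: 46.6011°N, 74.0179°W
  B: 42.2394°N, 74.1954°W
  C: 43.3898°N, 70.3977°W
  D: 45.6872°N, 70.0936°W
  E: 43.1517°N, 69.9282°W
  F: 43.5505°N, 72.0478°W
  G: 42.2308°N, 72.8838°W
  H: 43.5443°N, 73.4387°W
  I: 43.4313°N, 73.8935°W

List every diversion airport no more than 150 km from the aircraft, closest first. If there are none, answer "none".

Distances from 44.7831°N, 72.4936°W:
A: √((1.8180·111.32)² + (-1.5243·79.11)²) = √(40957.567258 + 14541.314527) = 235.5820 km
B: √((-2.5437·111.32)² + (-1.7018·79.11)²) = √(80182.238265 + 18125.074806) = 313.5400 km
C: √((-1.3933·111.32)² + (2.0959·79.11)²) = √(24056.678796 + 27491.844853) = 227.0430 km
D: √((0.9041·111.32)² + (2.4000·79.11)²) = √(10129.297667 + 36048.338496) = 214.8898 km
E: √((-1.6314·111.32)² + (2.5654·79.11)²) = √(32981.265169 + 41188.212986) = 272.3407 km
F: √((-1.2326·111.32)² + (0.4458·79.11)²) = √(18827.416151 + 1243.778076) = 141.6728 km
G: √((-2.5523·111.32)² + (-0.3902·79.11)²) = √(80725.331341 + 952.877998) = 285.7940 km
H: √((-1.2388·111.32)² + (-0.9451·79.11)²) = √(19017.296983 + 5590.083504) = 156.8674 km
I: √((-1.3518·111.32)² + (-1.3999·79.11)²) = √(22644.945487 + 12264.696229) = 186.8412 km
Threshold 150 km: F (141.6728 km) is within range.

F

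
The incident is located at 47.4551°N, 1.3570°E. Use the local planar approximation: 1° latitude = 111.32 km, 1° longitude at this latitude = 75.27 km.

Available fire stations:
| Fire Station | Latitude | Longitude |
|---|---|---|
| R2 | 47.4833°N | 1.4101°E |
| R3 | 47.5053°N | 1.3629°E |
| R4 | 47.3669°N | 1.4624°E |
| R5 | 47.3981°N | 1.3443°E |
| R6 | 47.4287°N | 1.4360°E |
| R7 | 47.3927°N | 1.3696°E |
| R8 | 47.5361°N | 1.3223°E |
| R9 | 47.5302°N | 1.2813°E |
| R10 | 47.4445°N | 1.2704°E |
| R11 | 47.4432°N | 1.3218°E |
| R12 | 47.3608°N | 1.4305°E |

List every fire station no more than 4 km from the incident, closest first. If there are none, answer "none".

Distances from 47.4551°N, 1.3570°E:
R2: √((0.0282·111.32)² + (0.0531·75.27)²) = √(9.854727 + 15.974706) = 5.0823 km
R3: √((0.0502·111.32)² + (0.0059·75.27)²) = √(31.228695 + 0.197219) = 5.6059 km
R4: √((-0.0882·111.32)² + (0.1054·75.27)²) = √(96.401450 + 62.939756) = 12.6230 km
R5: √((-0.0570·111.32)² + (-0.0127·75.27)²) = √(40.262071 + 0.913800) = 6.4168 km
R6: √((-0.0264·111.32)² + (0.0790·75.27)²) = √(8.636828 + 35.358840) = 6.6329 km
R7: √((-0.0624·111.32)² + (0.0126·75.27)²) = √(48.252028 + 0.899466) = 7.0108 km
R8: √((0.0810·111.32)² + (-0.0347·75.27)²) = √(81.304846 + 6.821860) = 9.3876 km
R9: √((0.0751·111.32)² + (-0.0757·75.27)²) = √(69.891807 + 32.466509) = 10.1172 km
R10: √((-0.0106·111.32)² + (-0.0866·75.27)²) = √(1.392381 + 42.489304) = 6.6243 km
R11: √((-0.0119·111.32)² + (-0.0352·75.27)²) = √(1.754851 + 7.019871) = 2.9622 km
R12: √((-0.0943·111.32)² + (0.0735·75.27)²) = √(110.197002 + 30.606841) = 11.8661 km
Threshold 4 km: R11 (2.9622 km) is within range.

R11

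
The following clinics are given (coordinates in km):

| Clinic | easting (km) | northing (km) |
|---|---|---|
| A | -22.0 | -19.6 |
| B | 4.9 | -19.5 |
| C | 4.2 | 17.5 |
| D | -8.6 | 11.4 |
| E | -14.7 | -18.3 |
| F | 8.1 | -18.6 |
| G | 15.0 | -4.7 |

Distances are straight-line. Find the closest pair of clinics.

B and F

Pairwise distances:
A–B: √((26.9)² + (0.1)²) = √(723.610 + 0.010) = 26.9 km
A–C: √((26.2)² + (37.1)²) = √(686.440 + 1376.410) = 45.4 km
A–D: √((13.4)² + (31.0)²) = √(179.560 + 961.000) = 33.8 km
A–E: √((7.3)² + (1.3)²) = √(53.290 + 1.690) = 7.4 km
A–F: √((30.1)² + (1.0)²) = √(906.010 + 1.000) = 30.1 km
A–G: √((37.0)² + (14.9)²) = √(1369.000 + 222.010) = 39.9 km
B–C: √((-0.7)² + (37.0)²) = √(0.490 + 1369.000) = 37.0 km
B–D: √((-13.5)² + (30.9)²) = √(182.250 + 954.810) = 33.7 km
B–E: √((-19.6)² + (1.2)²) = √(384.160 + 1.440) = 19.6 km
B–F: √((3.2)² + (0.9)²) = √(10.240 + 0.810) = 3.3 km
B–G: √((10.1)² + (14.8)²) = √(102.010 + 219.040) = 17.9 km
C–D: √((-12.8)² + (-6.1)²) = √(163.840 + 37.210) = 14.2 km
C–E: √((-18.9)² + (-35.8)²) = √(357.210 + 1281.640) = 40.5 km
C–F: √((3.9)² + (-36.1)²) = √(15.210 + 1303.210) = 36.3 km
C–G: √((10.8)² + (-22.2)²) = √(116.640 + 492.840) = 24.7 km
D–E: √((-6.1)² + (-29.7)²) = √(37.210 + 882.090) = 30.3 km
D–F: √((16.7)² + (-30.0)²) = √(278.890 + 900.000) = 34.3 km
D–G: √((23.6)² + (-16.1)²) = √(556.960 + 259.210) = 28.6 km
E–F: √((22.8)² + (-0.3)²) = √(519.840 + 0.090) = 22.8 km
E–G: √((29.7)² + (13.6)²) = √(882.090 + 184.960) = 32.7 km
F–G: √((6.9)² + (13.9)²) = √(47.610 + 193.210) = 15.5 km
Closest pair: B–F at 3.3 km.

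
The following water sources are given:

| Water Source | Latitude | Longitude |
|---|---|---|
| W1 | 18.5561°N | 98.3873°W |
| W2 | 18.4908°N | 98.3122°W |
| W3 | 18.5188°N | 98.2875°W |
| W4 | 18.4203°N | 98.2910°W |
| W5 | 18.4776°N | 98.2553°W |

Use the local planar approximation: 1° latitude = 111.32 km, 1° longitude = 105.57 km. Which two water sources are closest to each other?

W2 and W3

Pairwise distances:
W2–W3: 4.0639 km
W3–W5: 5.7088 km
W2–W5: 6.1840 km
W4–W5: 7.4089 km
W2–W4: 8.1609 km
W1–W2: 10.7564 km
W3–W4: 10.9712 km
W1–W3: 11.3246 km
W1–W5: 16.4485 km
W1–W4: 18.2178 km
Closest pair: W2–W3 at 4.0639 km.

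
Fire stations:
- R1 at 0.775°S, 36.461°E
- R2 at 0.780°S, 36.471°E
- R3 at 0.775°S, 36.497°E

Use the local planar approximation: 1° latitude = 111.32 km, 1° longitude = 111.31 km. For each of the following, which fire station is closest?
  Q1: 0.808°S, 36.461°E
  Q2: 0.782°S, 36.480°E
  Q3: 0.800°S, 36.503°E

Q1 at 0.808°S, 36.461°E:
  R1: √((0.033·111.32)² + (0.000·111.31)²) = √(13.49504 + 0.00000) = 3.674 km
  R2: √((0.028·111.32)² + (0.010·111.31)²) = √(9.71544 + 1.23899) = 3.310 km
  R3: √((0.033·111.32)² + (0.036·111.31)²) = √(13.49504 + 16.05733) = 5.436 km
  → nearest: R2 (3.310 km)
Q2 at 0.782°S, 36.480°E:
  R1: √((0.007·111.32)² + (-0.019·111.31)²) = √(0.60721 + 4.47276) = 2.254 km
  R2: √((0.002·111.32)² + (-0.009·111.31)²) = √(0.04957 + 1.00358) = 1.026 km
  R3: √((0.007·111.32)² + (0.017·111.31)²) = √(0.60721 + 3.58069) = 2.046 km
  → nearest: R2 (1.026 km)
Q3 at 0.800°S, 36.503°E:
  R1: √((0.025·111.32)² + (-0.042·111.31)²) = √(7.74509 + 21.85581) = 5.441 km
  R2: √((0.020·111.32)² + (-0.032·111.31)²) = √(4.95686 + 12.68727) = 4.200 km
  R3: √((0.025·111.32)² + (-0.006·111.31)²) = √(7.74509 + 0.44604) = 2.862 km
  → nearest: R3 (2.862 km)

Q1→R2; Q2→R2; Q3→R3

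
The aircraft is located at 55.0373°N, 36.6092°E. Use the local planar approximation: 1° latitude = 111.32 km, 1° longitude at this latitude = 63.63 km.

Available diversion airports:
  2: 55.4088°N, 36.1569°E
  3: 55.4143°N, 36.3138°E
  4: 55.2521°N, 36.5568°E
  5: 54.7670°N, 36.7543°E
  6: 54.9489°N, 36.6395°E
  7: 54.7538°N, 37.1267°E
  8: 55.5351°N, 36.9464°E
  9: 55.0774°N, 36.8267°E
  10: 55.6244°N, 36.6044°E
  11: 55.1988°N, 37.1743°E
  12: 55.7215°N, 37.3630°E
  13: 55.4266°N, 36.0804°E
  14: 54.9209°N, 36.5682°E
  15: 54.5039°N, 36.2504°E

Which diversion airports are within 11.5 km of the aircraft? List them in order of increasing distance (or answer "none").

Distances from 55.0373°N, 36.6092°E:
2: 50.3840 km
3: 45.9846 km
4: 24.1429 km
5: 31.4744 km
6: 10.0278 km
7: 45.6100 km
8: 59.4239 km
9: 14.5416 km
10: 65.3567 km
11: 40.2013 km
12: 90.0095 km
13: 54.8657 km
14: 13.2177 km
15: 63.6159 km
Threshold 11.5 km: 6 (10.0278 km) is within range.

6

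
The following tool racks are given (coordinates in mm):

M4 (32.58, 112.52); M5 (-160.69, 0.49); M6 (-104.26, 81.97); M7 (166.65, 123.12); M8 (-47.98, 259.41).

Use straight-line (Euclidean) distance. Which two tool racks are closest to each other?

Pairwise distances:
M4–M5: 223.39 mm
M4–M6: 140.21 mm
M4–M7: 134.49 mm
M4–M8: 167.53 mm
M5–M6: 99.11 mm
M5–M7: 349.56 mm
M5–M8: 282.39 mm
M6–M7: 274.02 mm
M6–M8: 186.15 mm
M7–M8: 254.25 mm
Closest pair: M5–M6 at 99.11 mm.

M5 and M6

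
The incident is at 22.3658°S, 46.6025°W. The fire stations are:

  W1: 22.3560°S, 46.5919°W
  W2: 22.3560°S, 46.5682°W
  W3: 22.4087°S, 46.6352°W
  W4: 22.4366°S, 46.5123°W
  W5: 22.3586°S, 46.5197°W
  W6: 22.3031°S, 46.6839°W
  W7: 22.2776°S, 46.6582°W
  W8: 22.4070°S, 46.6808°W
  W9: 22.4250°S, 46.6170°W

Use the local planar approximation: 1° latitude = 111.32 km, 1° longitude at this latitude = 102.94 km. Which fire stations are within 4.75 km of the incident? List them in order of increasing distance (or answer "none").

Distances from 22.3658°S, 46.6025°W:
W1: √((0.0098·111.32)² + (0.0106·102.94)²) = √(1.190141 + 1.190639) = 1.5430 km
W2: √((0.0098·111.32)² + (0.0343·102.94)²) = √(1.190141 + 12.466845) = 3.6955 km
W3: √((-0.0429·111.32)² + (-0.0327·102.94)²) = √(22.806623 + 11.330885) = 5.8427 km
W4: √((-0.0708·111.32)² + (0.0902·102.94)²) = √(62.117349 + 86.214716) = 12.1792 km
W5: √((0.0072·111.32)² + (0.0828·102.94)²) = √(0.642409 + 72.648893) = 8.5610 km
W6: √((0.0627·111.32)² + (-0.0814·102.94)²) = √(48.717105 + 70.212937) = 10.9055 km
W7: √((0.0882·111.32)² + (-0.0557·102.94)²) = √(96.401450 + 32.875981) = 11.3700 km
W8: √((-0.0412·111.32)² + (-0.0783·102.94)²) = √(21.034918 + 64.966856) = 9.2737 km
W9: √((-0.0592·111.32)² + (-0.0145·102.94)²) = √(43.429998 + 2.227944) = 6.7571 km
Threshold 4.75 km: W1 (1.5430 km), W2 (3.6955 km) are within range.

W1, W2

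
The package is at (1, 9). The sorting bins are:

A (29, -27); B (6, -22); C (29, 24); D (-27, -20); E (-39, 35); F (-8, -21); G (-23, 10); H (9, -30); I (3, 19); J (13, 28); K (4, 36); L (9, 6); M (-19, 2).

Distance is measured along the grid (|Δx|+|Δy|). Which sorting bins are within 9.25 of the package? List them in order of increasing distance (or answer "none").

Distances from (1, 9):
A: |28| + |-36| = 28 + 36 = 64
B: |5| + |-31| = 5 + 31 = 36
C: |28| + |15| = 28 + 15 = 43
D: |-28| + |-29| = 28 + 29 = 57
E: |-40| + |26| = 40 + 26 = 66
F: |-9| + |-30| = 9 + 30 = 39
G: |-24| + |1| = 24 + 1 = 25
H: |8| + |-39| = 8 + 39 = 47
I: |2| + |10| = 2 + 10 = 12
J: |12| + |19| = 12 + 19 = 31
K: |3| + |27| = 3 + 27 = 30
L: |8| + |-3| = 8 + 3 = 11
M: |-20| + |-7| = 20 + 7 = 27
Threshold 9.25: none within range.

none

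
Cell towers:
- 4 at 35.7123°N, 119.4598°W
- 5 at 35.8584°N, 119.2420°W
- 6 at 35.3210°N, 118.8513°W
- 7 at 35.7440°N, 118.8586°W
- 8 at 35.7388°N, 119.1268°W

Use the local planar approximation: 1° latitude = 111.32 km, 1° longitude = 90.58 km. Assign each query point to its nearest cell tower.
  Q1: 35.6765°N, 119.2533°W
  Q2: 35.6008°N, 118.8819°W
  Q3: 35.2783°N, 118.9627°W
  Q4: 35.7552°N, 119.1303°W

Q1→8; Q2→7; Q3→6; Q4→8

Q1 at 35.6765°N, 119.2533°W:
  4: 19.1246 km
  5: 20.2750 km
  6: 53.7777 km
  7: 36.5330 km
  8: 13.3937 km
  → nearest: 8 (13.3937 km)
Q2 at 35.6008°N, 118.8819°W:
  4: 53.7976 km
  5: 43.4309 km
  6: 31.2704 km
  7: 16.0801 km
  8: 26.9830 km
  → nearest: 7 (16.0801 km)
Q3 at 35.2783°N, 118.9627°W:
  4: 66.0424 km
  5: 69.3556 km
  6: 11.1541 km
  7: 52.6923 km
  8: 53.3744 km
  → nearest: 6 (11.1541 km)
Q4 at 35.7552°N, 119.1303°W:
  4: 30.2258 km
  5: 15.3085 km
  6: 54.5431 km
  7: 24.6421 km
  8: 1.8530 km
  → nearest: 8 (1.8530 km)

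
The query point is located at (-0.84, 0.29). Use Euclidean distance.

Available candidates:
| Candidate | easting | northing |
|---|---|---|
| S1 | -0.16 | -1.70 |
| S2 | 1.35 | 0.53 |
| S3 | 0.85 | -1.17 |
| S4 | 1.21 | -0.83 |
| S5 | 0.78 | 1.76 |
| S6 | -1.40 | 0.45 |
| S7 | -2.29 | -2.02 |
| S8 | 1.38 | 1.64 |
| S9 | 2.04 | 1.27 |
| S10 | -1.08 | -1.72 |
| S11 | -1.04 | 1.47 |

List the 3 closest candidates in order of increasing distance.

Distances from (-0.84, 0.29):
S1: √((0.68)² + (-1.99)²) = √(0.4624 + 3.9601) = 2.10
S2: √((2.19)² + (0.24)²) = √(4.7961 + 0.0576) = 2.20
S3: √((1.69)² + (-1.46)²) = √(2.8561 + 2.1316) = 2.23
S4: √((2.05)² + (-1.12)²) = √(4.2025 + 1.2544) = 2.34
S5: √((1.62)² + (1.47)²) = √(2.6244 + 2.1609) = 2.19
S6: √((-0.56)² + (0.16)²) = √(0.3136 + 0.0256) = 0.58
S7: √((-1.45)² + (-2.31)²) = √(2.1025 + 5.3361) = 2.73
S8: √((2.22)² + (1.35)²) = √(4.9284 + 1.8225) = 2.60
S9: √((2.88)² + (0.98)²) = √(8.2944 + 0.9604) = 3.04
S10: √((-0.24)² + (-2.01)²) = √(0.0576 + 4.0401) = 2.02
S11: √((-0.20)² + (1.18)²) = √(0.0400 + 1.3924) = 1.20
Sorted: S6 (0.58) < S11 (1.20) < S10 (2.02) < S1 (2.10) < S5 (2.19) < …

S6, S11, S10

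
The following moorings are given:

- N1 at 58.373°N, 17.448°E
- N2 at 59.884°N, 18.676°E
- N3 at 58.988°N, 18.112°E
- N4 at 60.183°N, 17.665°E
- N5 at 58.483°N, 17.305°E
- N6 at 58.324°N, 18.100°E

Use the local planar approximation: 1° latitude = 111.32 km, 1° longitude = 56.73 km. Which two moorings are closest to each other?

N1 and N5

Pairwise distances:
N1–N2: √((1.511·111.32)² + (1.228·56.73)²) = √(28292.76055 + 4853.13420) = 182.060 km
N1–N3: √((0.615·111.32)² + (0.664·56.73)²) = √(4687.01806 + 1418.93247) = 78.141 km
N1–N4: √((1.810·111.32)² + (0.217·56.73)²) = √(40597.89772 + 151.54619) = 201.865 km
N1–N5: √((0.110·111.32)² + (-0.143·56.73)²) = √(149.94492 + 65.81087) = 14.689 km
N1–N6: √((-0.049·111.32)² + (0.652·56.73)²) = √(29.75353 + 1368.10918) = 37.388 km
N2–N3: √((-0.896·111.32)² + (-0.564·56.73)²) = √(9948.61019 + 1023.72610) = 104.749 km
N2–N4: √((0.299·111.32)² + (-1.011·56.73)²) = √(1107.86992 + 3289.48476) = 66.313 km
N2–N5: √((-1.401·111.32)² + (-1.371·56.73)²) = √(24323.30949 + 6049.23528) = 174.277 km
N2–N6: √((-1.560·111.32)² + (-0.576·56.73)²) = √(30157.51774 + 1067.75235) = 176.707 km
N3–N4: √((1.195·111.32)² + (-0.447·56.73)²) = √(17696.28915 + 643.04389) = 135.423 km
N3–N5: √((-0.505·111.32)² + (-0.807·56.73)²) = √(3160.30612 + 2095.91003) = 72.500 km
N3–N6: √((-0.664·111.32)² + (-0.012·56.73)²) = √(5463.64602 + 0.46343) = 73.920 km
N4–N5: √((-1.700·111.32)² + (-0.360·56.73)²) = √(35813.29154 + 417.09076) = 190.343 km
N4–N6: √((-1.859·111.32)² + (0.435·56.73)²) = √(42825.76947 + 608.98147) = 208.410 km
N5–N6: √((-0.159·111.32)² + (0.795·56.73)²) = √(313.28575 + 2034.04157) = 48.449 km
Closest pair: N1–N5 at 14.689 km.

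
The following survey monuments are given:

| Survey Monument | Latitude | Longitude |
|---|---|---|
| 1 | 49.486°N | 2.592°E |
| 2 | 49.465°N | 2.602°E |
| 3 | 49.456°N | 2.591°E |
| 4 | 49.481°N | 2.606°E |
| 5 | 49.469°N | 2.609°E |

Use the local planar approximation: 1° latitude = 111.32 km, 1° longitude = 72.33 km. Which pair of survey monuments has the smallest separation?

2 and 5

Pairwise distances:
1–2: √((-0.021·111.32)² + (0.010·72.33)²) = √(5.46493 + 0.52316) = 2.447 km
1–3: √((-0.030·111.32)² + (-0.001·72.33)²) = √(11.15293 + 0.00523) = 3.340 km
1–4: √((-0.005·111.32)² + (0.014·72.33)²) = √(0.30980 + 1.02540) = 1.156 km
1–5: √((-0.017·111.32)² + (0.017·72.33)²) = √(3.58133 + 1.51194) = 2.257 km
2–3: √((-0.009·111.32)² + (-0.011·72.33)²) = √(1.00376 + 0.63303) = 1.279 km
2–4: √((0.016·111.32)² + (0.004·72.33)²) = √(3.17239 + 0.08371) = 1.804 km
2–5: √((0.004·111.32)² + (0.007·72.33)²) = √(0.19827 + 0.25635) = 0.674 km
3–4: √((0.025·111.32)² + (0.015·72.33)²) = √(7.74509 + 1.17712) = 2.987 km
3–5: √((0.013·111.32)² + (0.018·72.33)²) = √(2.09427 + 1.69505) = 1.947 km
4–5: √((-0.012·111.32)² + (0.003·72.33)²) = √(1.78447 + 0.04708) = 1.353 km
Closest pair: 2–5 at 0.674 km.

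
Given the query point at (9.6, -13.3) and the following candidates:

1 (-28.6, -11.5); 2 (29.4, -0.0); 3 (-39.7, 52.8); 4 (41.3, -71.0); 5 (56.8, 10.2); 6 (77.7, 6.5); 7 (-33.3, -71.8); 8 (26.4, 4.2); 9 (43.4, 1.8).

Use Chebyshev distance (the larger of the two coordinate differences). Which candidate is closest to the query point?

Distances from (9.6, -13.3):
1: max(|-38.2|, |1.8|) = 38.2
2: max(|19.8|, |13.3|) = 19.8
3: max(|-49.3|, |66.1|) = 66.1
4: max(|31.7|, |-57.7|) = 57.7
5: max(|47.2|, |23.5|) = 47.2
6: max(|68.1|, |19.8|) = 68.1
7: max(|-42.9|, |-58.5|) = 58.5
8: max(|16.8|, |17.5|) = 17.5
9: max(|33.8|, |15.1|) = 33.8
Minimum: 8 at 17.5.

8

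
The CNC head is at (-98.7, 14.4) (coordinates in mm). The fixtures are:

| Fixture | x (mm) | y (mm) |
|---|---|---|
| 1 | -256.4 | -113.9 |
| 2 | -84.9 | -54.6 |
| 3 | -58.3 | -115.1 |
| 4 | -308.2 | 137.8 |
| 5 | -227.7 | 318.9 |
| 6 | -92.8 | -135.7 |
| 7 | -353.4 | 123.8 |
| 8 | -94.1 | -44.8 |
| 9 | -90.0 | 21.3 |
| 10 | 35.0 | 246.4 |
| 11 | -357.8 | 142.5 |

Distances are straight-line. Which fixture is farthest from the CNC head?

5

Distances from (-98.7, 14.4):
1: √((-157.7)² + (-128.3)²) = √(24869.290 + 16460.890) = 203.3 mm
2: √((13.8)² + (-69.0)²) = √(190.440 + 4761.000) = 70.4 mm
3: √((40.4)² + (-129.5)²) = √(1632.160 + 16770.250) = 135.7 mm
4: √((-209.5)² + (123.4)²) = √(43890.250 + 15227.560) = 243.1 mm
5: √((-129.0)² + (304.5)²) = √(16641.000 + 92720.250) = 330.7 mm
6: √((5.9)² + (-150.1)²) = √(34.810 + 22530.010) = 150.2 mm
7: √((-254.7)² + (109.4)²) = √(64872.090 + 11968.360) = 277.2 mm
8: √((4.6)² + (-59.2)²) = √(21.160 + 3504.640) = 59.4 mm
9: √((8.7)² + (6.9)²) = √(75.690 + 47.610) = 11.1 mm
10: √((133.7)² + (232.0)²) = √(17875.690 + 53824.000) = 267.8 mm
11: √((-259.1)² + (128.1)²) = √(67132.810 + 16409.610) = 289.0 mm
Maximum: 5 at 330.7 mm.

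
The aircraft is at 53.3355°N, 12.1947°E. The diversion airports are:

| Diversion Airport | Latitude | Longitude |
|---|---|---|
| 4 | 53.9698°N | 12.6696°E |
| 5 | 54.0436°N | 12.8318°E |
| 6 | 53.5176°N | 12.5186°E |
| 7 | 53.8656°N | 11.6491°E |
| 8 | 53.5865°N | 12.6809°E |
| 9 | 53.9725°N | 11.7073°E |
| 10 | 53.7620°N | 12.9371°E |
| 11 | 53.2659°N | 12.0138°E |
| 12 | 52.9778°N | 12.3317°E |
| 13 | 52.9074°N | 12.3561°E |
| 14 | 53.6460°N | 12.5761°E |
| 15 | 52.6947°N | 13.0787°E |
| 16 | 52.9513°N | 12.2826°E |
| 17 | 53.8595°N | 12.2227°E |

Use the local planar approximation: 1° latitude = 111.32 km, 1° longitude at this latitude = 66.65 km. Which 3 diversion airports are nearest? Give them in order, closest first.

Distances from 53.3355°N, 12.1947°E:
4: √((0.6343·111.32)² + (0.4749·66.65)²) = √(4985.811077 + 1001.854485) = 77.3800 km
5: √((0.7081·111.32)² + (0.6371·66.65)²) = √(6213.489719 + 1803.082165) = 89.5353 km
6: √((0.1821·111.32)² + (0.3239·66.65)²) = √(410.928523 + 466.038938) = 29.6136 km
7: √((0.5301·111.32)² + (-0.5456·66.65)²) = √(3482.266491 + 1322.357951) = 69.3154 km
8: √((0.2510·111.32)² + (0.4862·66.65)²) = √(780.717363 + 1050.098931) = 42.7880 km
9: √((0.6370·111.32)² + (-0.4874·66.65)²) = √(5028.347230 + 1055.288869) = 77.9977 km
10: √((0.4265·111.32)² + (0.7424·66.65)²) = √(2254.158585 + 2448.365403) = 68.5750 km
11: √((-0.0696·111.32)² + (-0.1809·66.65)²) = √(60.029521 + 145.370887) = 14.3318 km
12: √((-0.3577·111.32)² + (0.1370·66.65)²) = √(1585.565822 + 83.376074) = 40.8527 km
13: √((-0.4281·111.32)² + (0.1614·66.65)²) = √(2271.103105 + 115.719718) = 48.8551 km
14: √((0.3105·111.32)² + (0.3814·66.65)²) = √(1194.729547 + 646.192160) = 42.9060 km
15: √((-0.6408·111.32)² + (0.8840·66.65)²) = √(5088.519012 + 3471.401426) = 92.5198 km
16: √((-0.3842·111.32)² + (0.0879·66.65)²) = √(1829.199678 + 34.322432) = 43.1685 km
17: √((0.5240·111.32)² + (0.0280·66.65)²) = √(3402.584892 + 3.482702) = 58.3615 km
Sorted: 11 (14.3318 km) < 6 (29.6136 km) < 12 (40.8527 km) < 8 (42.7880 km) < 14 (42.9060 km) < …

11, 6, 12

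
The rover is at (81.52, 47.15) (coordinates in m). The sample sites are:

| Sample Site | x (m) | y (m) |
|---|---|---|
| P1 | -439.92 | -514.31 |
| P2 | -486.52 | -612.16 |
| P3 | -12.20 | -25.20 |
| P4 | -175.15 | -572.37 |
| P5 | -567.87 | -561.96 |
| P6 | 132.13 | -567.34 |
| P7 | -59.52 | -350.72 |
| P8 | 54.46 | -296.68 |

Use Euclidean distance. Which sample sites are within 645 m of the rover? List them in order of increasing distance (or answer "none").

P3, P8, P7, P6

Distances from (81.52, 47.15):
P1: 766.25 m
P2: 870.26 m
P3: 118.40 m
P4: 670.59 m
P5: 890.35 m
P6: 616.57 m
P7: 422.13 m
P8: 344.89 m
Threshold 645 m: P3 (118.40 m), P8 (344.89 m), P7 (422.13 m), P6 (616.57 m) are within range.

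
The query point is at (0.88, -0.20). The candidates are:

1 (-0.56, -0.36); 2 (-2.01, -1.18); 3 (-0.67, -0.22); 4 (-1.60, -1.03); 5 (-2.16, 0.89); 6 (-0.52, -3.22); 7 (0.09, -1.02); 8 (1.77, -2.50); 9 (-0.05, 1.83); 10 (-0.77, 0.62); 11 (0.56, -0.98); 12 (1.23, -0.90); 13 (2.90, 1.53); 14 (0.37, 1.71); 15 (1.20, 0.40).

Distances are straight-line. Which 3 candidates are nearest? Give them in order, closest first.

Distances from (0.88, -0.20):
1: √((-1.44)² + (-0.16)²) = √(2.0736 + 0.0256) = 1.45
2: √((-2.89)² + (-0.98)²) = √(8.3521 + 0.9604) = 3.05
3: √((-1.55)² + (-0.02)²) = √(2.4025 + 0.0004) = 1.55
4: √((-2.48)² + (-0.83)²) = √(6.1504 + 0.6889) = 2.62
5: √((-3.04)² + (1.09)²) = √(9.2416 + 1.1881) = 3.23
6: √((-1.40)² + (-3.02)²) = √(1.9600 + 9.1204) = 3.33
7: √((-0.79)² + (-0.82)²) = √(0.6241 + 0.6724) = 1.14
8: √((0.89)² + (-2.30)²) = √(0.7921 + 5.2900) = 2.47
9: √((-0.93)² + (2.03)²) = √(0.8649 + 4.1209) = 2.23
10: √((-1.65)² + (0.82)²) = √(2.7225 + 0.6724) = 1.84
11: √((-0.32)² + (-0.78)²) = √(0.1024 + 0.6084) = 0.84
12: √((0.35)² + (-0.70)²) = √(0.1225 + 0.4900) = 0.78
13: √((2.02)² + (1.73)²) = √(4.0804 + 2.9929) = 2.66
14: √((-0.51)² + (1.91)²) = √(0.2601 + 3.6481) = 1.98
15: √((0.32)² + (0.60)²) = √(0.1024 + 0.3600) = 0.68
Sorted: 15 (0.68) < 12 (0.78) < 11 (0.84) < 7 (1.14) < 1 (1.45) < …

15, 12, 11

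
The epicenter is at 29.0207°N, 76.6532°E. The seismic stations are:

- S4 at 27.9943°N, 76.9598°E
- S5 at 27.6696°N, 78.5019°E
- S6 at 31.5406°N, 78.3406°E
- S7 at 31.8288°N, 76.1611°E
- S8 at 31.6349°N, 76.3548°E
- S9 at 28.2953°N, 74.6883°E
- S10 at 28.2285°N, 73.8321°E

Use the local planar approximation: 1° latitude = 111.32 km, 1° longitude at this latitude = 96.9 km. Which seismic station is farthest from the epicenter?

S6

Distances from 29.0207°N, 76.6532°E:
S4: √((-1.0264·111.32)² + (0.3066·96.9)²) = √(13055.084346 + 882.656767) = 118.0582 km
S5: √((-1.3511·111.32)² + (1.8487·96.9)²) = √(22621.499181 + 32090.792069) = 233.9066 km
S6: √((2.5199·111.32)² + (1.6874·96.9)²) = √(78688.815581 + 26735.212702) = 324.6907 km
S7: √((2.8081·111.32)² + (-0.4921·96.9)²) = √(97717.317044 + 2273.810587) = 316.2137 km
S8: √((2.6142·111.32)² + (-0.2984·96.9)²) = √(84688.417170 + 836.074912) = 292.4457 km
S9: √((-0.7254·111.32)² + (-1.9649·96.9)²) = √(6520.809274 + 36251.706849) = 206.8152 km
S10: √((-0.7922·111.32)² + (-2.8211·96.9)²) = √(7777.071137 + 74728.199066) = 287.2373 km
Maximum: S6 at 324.6907 km.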